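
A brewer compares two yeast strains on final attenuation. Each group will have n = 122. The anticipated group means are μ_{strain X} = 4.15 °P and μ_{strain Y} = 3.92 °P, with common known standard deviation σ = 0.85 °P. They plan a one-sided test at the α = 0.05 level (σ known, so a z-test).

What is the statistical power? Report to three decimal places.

Standardized effect: d = |μ_{strain X} − μ_{strain Y}| / σ = |4.15 − 3.92| / 0.85 = 0.2706
Noncentrality parameter: δ = d·√(n/2) = 0.2706 × √(122/2) = 2.1134
Critical value for a one-sided test at α = 0.05: z_α = 1.645.
Power = Φ(δ − 1.645) = Φ(0.469) = 0.6803.

Power ≈ 0.680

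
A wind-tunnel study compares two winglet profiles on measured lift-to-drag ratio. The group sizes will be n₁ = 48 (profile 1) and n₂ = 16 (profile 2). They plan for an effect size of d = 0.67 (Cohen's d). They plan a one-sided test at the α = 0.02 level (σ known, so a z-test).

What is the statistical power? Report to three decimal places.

Power ≈ 0.605

Noncentrality parameter: δ = d / √(1/n₁ + 1/n₂) = 0.67 / √(1/48 + 1/16) = 2.3209
One-sided α = 0.02 → critical value z_{0.02} = 2.054.
Power = P(Z > 2.054 − δ) = Φ(0.267) = 0.6053.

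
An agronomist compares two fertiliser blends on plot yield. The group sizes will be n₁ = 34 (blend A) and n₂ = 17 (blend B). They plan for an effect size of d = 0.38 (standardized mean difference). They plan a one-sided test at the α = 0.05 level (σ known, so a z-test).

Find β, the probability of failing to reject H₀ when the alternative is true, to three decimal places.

β ≈ 0.643

Noncentrality parameter: δ = d / √(1/n₁ + 1/n₂) = 0.38 / √(1/34 + 1/17) = 1.2793
One-sided α = 0.05 → critical value z_{0.05} = 1.645.
Power = Φ(δ − 1.645) = Φ(-0.366) = 0.3573.
Type II error: β = 1 − power = 1 − 0.3573 = 0.6427.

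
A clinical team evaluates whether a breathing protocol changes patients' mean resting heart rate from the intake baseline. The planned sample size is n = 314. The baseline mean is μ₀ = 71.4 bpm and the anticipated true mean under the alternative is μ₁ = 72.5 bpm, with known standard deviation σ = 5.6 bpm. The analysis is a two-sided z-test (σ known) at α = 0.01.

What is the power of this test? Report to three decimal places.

Standardized effect: d = |μ₁ − μ₀| / σ = |72.5 − 71.4| / 5.6 = 0.1964
Noncentrality parameter: δ = d·√n = 0.1964 × √314 = 3.4807
Critical value for a two-sided test at α = 0.01: z_{α/2} = 2.576.
Power = Φ(δ − 2.576) + Φ(−δ − 2.576) = Φ(0.905) + Φ(-6.057) = 0.8172 + 0.0000 = 0.8172.

Power ≈ 0.817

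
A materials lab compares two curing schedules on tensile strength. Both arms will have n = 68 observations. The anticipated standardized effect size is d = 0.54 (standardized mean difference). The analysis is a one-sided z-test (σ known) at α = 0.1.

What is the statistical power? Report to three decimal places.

Power ≈ 0.969

Noncentrality parameter: δ = d·√(n/2) = 0.54 × √(68/2) = 3.1487
One-sided α = 0.1 → critical value z_{0.1} = 1.282.
Power = P(Z > 1.282 − δ) = Φ(1.867) = 0.9691.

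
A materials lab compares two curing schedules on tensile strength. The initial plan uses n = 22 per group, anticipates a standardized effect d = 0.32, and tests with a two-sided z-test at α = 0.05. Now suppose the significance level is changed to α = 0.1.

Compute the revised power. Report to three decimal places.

δ = d·√(n/2) = 0.32 × √(22/2) = 1.0613 (unchanged). New critical value: z_{0.05} = 1.645.
Revised power = Φ(δ − 1.645) + Φ(−δ − 1.645) = Φ(-0.584) + Φ(-2.706) = 0.2798 + 0.0034 = 0.2832.

Power ≈ 0.283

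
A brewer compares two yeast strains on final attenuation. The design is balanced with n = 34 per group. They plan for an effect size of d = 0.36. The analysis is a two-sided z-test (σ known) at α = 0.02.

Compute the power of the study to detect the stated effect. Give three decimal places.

Noncentrality parameter: δ = d·√(n/2) = 0.36 × √(34/2) = 1.4843
Critical value for a two-sided test at α = 0.02: z_{α/2} = 2.326.
Power = Φ(δ − 2.326) + Φ(−δ − 2.326) = Φ(-0.842) + Φ(-3.811) = 0.1999 + 0.0001 = 0.2000.

Power ≈ 0.200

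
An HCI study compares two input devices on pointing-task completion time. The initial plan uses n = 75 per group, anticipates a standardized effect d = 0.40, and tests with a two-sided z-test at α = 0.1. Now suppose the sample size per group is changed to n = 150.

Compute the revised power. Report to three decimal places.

Power ≈ 0.966

With n = 150 per group: δ = d·√(n/2) = 0.40 × √(150/2) = 3.4641. Critical value z_{0.05} = 1.645.
Revised power = Φ(δ − 1.645) + Φ(−δ − 1.645) = Φ(1.819) + Φ(-5.109) = 0.9656 + 0.0000 = 0.9656.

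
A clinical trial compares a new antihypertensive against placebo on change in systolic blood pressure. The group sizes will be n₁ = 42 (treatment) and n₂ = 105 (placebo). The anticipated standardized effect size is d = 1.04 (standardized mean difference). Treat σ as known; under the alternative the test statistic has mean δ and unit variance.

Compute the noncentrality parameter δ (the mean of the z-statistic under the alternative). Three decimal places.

δ ≈ 5.696

δ = d / √(1/n₁ + 1/n₂) = 1.04 / √(1/42 + 1/105) = 5.6963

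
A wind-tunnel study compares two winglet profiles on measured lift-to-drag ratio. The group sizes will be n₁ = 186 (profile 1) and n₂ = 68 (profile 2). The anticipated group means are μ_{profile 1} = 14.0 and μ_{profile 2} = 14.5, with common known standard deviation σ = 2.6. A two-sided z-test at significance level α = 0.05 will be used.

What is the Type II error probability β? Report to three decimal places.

β ≈ 0.726

Standardized effect: d = |μ_{profile 1} − μ_{profile 2}| / σ = |14.0 − 14.5| / 2.6 = 0.1923
Noncentrality parameter: δ = d / √(1/n₁ + 1/n₂) = 0.1923 / √(1/186 + 1/68) = 1.3570
Two-sided α = 0.05 → critical value z_{0.025} = 1.960.
Power = Φ(δ − 1.960) + Φ(−δ − 1.960) = Φ(-0.603) + Φ(-3.317) = 0.2733 + 0.0005 = 0.2737.
Type II error: β = 1 − power = 1 − 0.2737 = 0.7263.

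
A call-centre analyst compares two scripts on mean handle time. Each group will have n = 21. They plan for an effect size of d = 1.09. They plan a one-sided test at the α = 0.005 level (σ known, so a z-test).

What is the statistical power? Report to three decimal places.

Power ≈ 0.831

Noncentrality parameter: δ = d·√(n/2) = 1.09 × √(21/2) = 3.5320
One-sided α = 0.005 → critical value z_{0.005} = 2.576.
Power = P(Z > 2.576 − δ) = Φ(0.956) = 0.8305.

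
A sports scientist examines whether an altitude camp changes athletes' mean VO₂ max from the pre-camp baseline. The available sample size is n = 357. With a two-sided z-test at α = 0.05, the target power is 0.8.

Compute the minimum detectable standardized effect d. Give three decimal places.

Required noncentrality: δ = z_{0.025} + z_{0.20} = 1.960 + 0.842 = 2.802.
(Lower-tail contribution to power is negligible for δ > 0.)
δ = d·√n ⇒ d = δ/√n = 2.802/√357 = 0.1483.

d ≈ 0.148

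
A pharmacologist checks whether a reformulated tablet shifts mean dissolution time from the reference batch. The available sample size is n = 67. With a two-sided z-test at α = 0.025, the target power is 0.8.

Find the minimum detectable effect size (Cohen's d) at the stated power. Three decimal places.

d ≈ 0.377

Required noncentrality: δ = z_{0.0125} + z_{0.20} = 2.241 + 0.842 = 3.083.
(Lower-tail contribution to power is negligible for δ > 0.)
δ = d·√n ⇒ d = δ/√n = 3.083/√67 = 0.3767.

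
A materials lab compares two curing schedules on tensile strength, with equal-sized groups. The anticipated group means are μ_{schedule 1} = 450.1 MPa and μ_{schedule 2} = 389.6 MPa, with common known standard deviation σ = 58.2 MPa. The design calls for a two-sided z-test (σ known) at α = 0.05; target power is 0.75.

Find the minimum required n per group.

n = 13 per group

Standardized effect: d = |μ_{schedule 1} − μ_{schedule 2}| / σ = |450.1 − 389.6| / 58.2 = 1.0395
For power 0.75 need Φ(δ − z_{0.025}) = 0.75, so δ = z_{0.025} + z_{0.25} = 1.960 + 0.674 = 2.634.
(Ignoring the negligible lower-tail rejection probability gives the usual closed-form inversion.)
δ = d·√(n/2) ⇒ n = 2(δ/d)² = 2 × (2.634 / 1.0395)² = 12.85.
Rounding up, n = 13 per group.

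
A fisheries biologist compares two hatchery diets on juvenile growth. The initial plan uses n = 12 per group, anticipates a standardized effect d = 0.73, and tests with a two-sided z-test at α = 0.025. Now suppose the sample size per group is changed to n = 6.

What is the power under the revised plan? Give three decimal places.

With n = 6 per group: δ = d·√(n/2) = 0.73 × √(6/2) = 1.2644. Critical value z_{0.0125} = 2.241.
Revised power = Φ(δ − 2.241) + Φ(−δ − 2.241) = Φ(-0.977) + Φ(-3.506) = 0.1643 + 0.0002 = 0.1645.

Power ≈ 0.165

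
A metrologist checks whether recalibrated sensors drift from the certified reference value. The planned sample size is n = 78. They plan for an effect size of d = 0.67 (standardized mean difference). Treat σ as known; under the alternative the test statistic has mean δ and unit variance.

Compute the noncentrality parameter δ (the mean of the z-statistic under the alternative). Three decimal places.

δ ≈ 5.917

The noncentrality parameter scales effect size by the design's sample-size factor: δ = d·√n = 0.67 × √78 = 5.9173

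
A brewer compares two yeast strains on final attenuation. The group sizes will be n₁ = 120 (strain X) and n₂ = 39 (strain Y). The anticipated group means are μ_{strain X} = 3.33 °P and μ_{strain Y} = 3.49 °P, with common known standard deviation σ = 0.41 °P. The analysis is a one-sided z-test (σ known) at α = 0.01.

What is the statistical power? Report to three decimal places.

Power ≈ 0.417

Standardized effect: d = |μ_{strain X} − μ_{strain Y}| / σ = |3.33 − 3.49| / 0.41 = 0.3902
Noncentrality parameter: δ = d / √(1/n₁ + 1/n₂) = 0.3902 / √(1/120 + 1/39) = 2.1172
One-sided α = 0.01 → critical value z_{0.01} = 2.326.
Power = Φ(δ − 2.326) = Φ(-0.209) = 0.4172.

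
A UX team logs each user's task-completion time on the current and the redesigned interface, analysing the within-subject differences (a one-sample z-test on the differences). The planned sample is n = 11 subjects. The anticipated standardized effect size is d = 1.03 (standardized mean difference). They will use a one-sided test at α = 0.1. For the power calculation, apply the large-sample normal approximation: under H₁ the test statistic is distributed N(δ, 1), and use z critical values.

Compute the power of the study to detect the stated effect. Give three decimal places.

Noncentrality parameter: δ = d·√n = 1.03 × √11 = 3.4161
Critical value for a one-sided test at α = 0.1: z_α = 1.282.
Power = P(Z > 1.282 − δ) = Φ(2.135) = 0.9836.

Power ≈ 0.984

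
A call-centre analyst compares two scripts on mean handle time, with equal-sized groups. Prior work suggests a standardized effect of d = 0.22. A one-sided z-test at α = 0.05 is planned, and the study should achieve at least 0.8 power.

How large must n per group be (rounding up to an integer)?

n = 256 per group

For power 0.8 need Φ(δ − z_{0.05}) = 0.8, so δ = z_{0.05} + z_{0.20} = 1.645 + 0.842 = 2.486.
δ = d·√(n/2) ⇒ n = 2(δ/d)² = 2 × (2.486 / 0.22)² = 255.48.
Round up to the next whole unit.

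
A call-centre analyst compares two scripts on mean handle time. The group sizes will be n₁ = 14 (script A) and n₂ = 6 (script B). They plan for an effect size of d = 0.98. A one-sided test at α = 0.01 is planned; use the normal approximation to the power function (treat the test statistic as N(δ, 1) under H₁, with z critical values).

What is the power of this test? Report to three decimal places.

Noncentrality parameter: δ = d / √(1/n₁ + 1/n₂) = 0.98 / √(1/14 + 1/6) = 2.0084
Critical value for a one-sided test at α = 0.01: z_α = 2.326.
Power = Φ(δ − 2.326) = Φ(-0.318) = 0.3753.

Power ≈ 0.375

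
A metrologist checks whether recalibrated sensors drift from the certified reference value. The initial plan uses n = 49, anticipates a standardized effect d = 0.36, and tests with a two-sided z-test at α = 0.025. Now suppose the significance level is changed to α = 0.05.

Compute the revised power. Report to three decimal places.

Power ≈ 0.712

δ = d·√n = 0.36 × √49 = 2.5200 (unchanged). New critical value: z_{0.025} = 1.960.
Revised power = Φ(δ − 1.960) + Φ(−δ − 1.960) = Φ(0.560) + Φ(-4.480) = 0.7123 + 0.0000 = 0.7123.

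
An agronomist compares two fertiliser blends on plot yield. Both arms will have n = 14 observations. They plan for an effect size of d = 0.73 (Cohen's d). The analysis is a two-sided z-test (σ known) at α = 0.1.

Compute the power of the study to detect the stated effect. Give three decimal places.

Noncentrality parameter: δ = d·√(n/2) = 0.73 × √(14/2) = 1.9314
Two-sided α = 0.1 → critical value z_{0.05} = 1.645.
Power = Φ(δ − 1.645) + Φ(−δ − 1.645) = Φ(0.287) + Φ(-3.576) = 0.6128 + 0.0002 = 0.6129.

Power ≈ 0.613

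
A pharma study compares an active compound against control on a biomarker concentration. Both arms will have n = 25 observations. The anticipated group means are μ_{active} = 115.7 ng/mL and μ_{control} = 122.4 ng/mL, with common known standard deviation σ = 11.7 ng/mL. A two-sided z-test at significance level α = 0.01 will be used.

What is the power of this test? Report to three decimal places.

Power ≈ 0.291

Standardized effect: d = |μ_{active} − μ_{control}| / σ = |115.7 − 122.4| / 11.7 = 0.5726
Noncentrality parameter: δ = d·√(n/2) = 0.5726 × √(25/2) = 2.0246
Critical value for a two-sided test at α = 0.01: z_{α/2} = 2.576.
Power = Φ(δ − 2.576) + Φ(−δ − 2.576) = Φ(-0.551) + Φ(-4.600) = 0.2907 + 0.0000 = 0.2907.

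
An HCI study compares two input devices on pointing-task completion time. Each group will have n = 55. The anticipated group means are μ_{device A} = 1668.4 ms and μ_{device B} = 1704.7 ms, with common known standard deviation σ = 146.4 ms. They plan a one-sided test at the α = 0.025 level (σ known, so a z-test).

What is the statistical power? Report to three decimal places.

Power ≈ 0.255

Standardized effect: d = |μ_{device A} − μ_{device B}| / σ = |1668.4 − 1704.7| / 146.4 = 0.2480
Noncentrality parameter: δ = d·√(n/2) = 0.2480 × √(55/2) = 1.3003
Critical value for a one-sided test at α = 0.025: z_α = 1.960.
Power = Φ(δ − 1.960) = Φ(-0.660) = 0.2547.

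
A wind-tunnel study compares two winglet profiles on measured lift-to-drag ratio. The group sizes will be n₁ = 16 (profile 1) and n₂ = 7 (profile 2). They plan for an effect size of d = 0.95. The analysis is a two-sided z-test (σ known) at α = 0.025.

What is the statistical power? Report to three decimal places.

Noncentrality parameter: δ = d / √(1/n₁ + 1/n₂) = 0.95 / √(1/16 + 1/7) = 2.0964
Critical value for a two-sided test at α = 0.025: z_{α/2} = 2.241.
Power = Φ(δ − 2.241) + Φ(−δ − 2.241) = Φ(-0.145) + Φ(-4.338) = 0.4423 + 0.0000 = 0.4424.

Power ≈ 0.442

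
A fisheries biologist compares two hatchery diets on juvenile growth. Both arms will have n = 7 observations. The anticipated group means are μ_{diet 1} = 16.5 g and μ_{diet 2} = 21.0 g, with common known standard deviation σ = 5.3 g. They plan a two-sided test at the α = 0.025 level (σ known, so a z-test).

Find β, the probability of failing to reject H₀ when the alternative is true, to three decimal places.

β ≈ 0.743

Standardized effect: d = |μ_{diet 1} − μ_{diet 2}| / σ = |16.5 − 21.0| / 5.3 = 0.8491
Noncentrality parameter: δ = d·√(n/2) = 0.8491 × √(7/2) = 1.5884
Critical value for a two-sided test at α = 0.025: z_{α/2} = 2.241.
Power = Φ(δ − 2.241) + Φ(−δ − 2.241) = Φ(-0.653) + Φ(-3.830) = 0.2569 + 0.0001 = 0.2570.
Type II error: β = 1 − power = 1 − 0.2570 = 0.7430.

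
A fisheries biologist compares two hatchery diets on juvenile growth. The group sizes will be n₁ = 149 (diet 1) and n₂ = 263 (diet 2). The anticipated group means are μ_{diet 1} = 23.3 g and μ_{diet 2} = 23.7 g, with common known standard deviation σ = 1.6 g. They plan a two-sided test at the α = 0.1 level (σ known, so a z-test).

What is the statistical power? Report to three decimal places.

Standardized effect: d = |μ_{diet 1} − μ_{diet 2}| / σ = |23.3 − 23.7| / 1.6 = 0.2500
Noncentrality parameter: δ = d / √(1/n₁ + 1/n₂) = 0.2500 / √(1/149 + 1/263) = 2.4382
Critical value for a two-sided test at α = 0.1: z_{α/2} = 1.645.
Power = Φ(δ − 1.645) + Φ(−δ − 1.645) = Φ(0.793) + Φ(-4.083) = 0.7862 + 0.0000 = 0.7862.

Power ≈ 0.786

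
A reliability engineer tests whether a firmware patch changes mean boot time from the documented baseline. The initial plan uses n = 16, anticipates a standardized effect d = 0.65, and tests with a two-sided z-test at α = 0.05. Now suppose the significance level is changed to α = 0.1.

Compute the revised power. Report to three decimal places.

δ = d·√n = 0.65 × √16 = 2.6000 (unchanged). New critical value: z_{0.05} = 1.645.
Revised power = Φ(δ − 1.645) + Φ(−δ − 1.645) = Φ(0.955) + Φ(-4.245) = 0.8302 + 0.0000 = 0.8303.

Power ≈ 0.830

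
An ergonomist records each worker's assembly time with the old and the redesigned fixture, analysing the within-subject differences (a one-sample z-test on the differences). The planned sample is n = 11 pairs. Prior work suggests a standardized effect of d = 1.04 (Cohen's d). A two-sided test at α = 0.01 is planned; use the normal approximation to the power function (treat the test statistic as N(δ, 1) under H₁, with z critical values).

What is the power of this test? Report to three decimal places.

Power ≈ 0.809

Noncentrality parameter: δ = d·√n = 1.04 × √11 = 3.4493
Critical value for a two-sided test at α = 0.01: z_{α/2} = 2.576.
Power = Φ(δ − 2.576) + Φ(−δ − 2.576) = Φ(0.873) + Φ(-6.025) = 0.8088 + 0.0000 = 0.8088.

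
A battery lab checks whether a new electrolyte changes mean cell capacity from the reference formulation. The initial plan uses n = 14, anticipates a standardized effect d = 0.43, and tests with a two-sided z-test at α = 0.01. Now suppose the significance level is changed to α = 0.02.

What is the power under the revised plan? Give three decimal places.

δ = d·√n = 0.43 × √14 = 1.6089 (unchanged). New critical value: z_{0.01} = 2.326.
Revised power = Φ(δ − 2.326) + Φ(−δ − 2.326) = Φ(-0.717) + Φ(-3.935) = 0.2366 + 0.0000 = 0.2366.

Power ≈ 0.237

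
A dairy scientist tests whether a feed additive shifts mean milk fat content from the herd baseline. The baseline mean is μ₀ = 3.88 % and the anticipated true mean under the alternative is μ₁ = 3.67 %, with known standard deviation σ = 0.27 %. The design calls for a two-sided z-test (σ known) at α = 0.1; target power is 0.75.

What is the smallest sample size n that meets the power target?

Standardized effect: d = |μ₁ − μ₀| / σ = |3.67 − 3.88| / 0.27 = 0.7778
Set Φ(δ − 1.645) = 0.75; then δ − 1.645 = Φ⁻¹(0.75) = 0.674, giving δ = 2.319.
(For δ > 0 the lower-tail rejection region contributes negligibly to power, so the one-term inversion is standard.)
δ = d·√n ⇒ n = (δ/d)² = (2.319 / 0.7778)² = 8.89.
Round up to the next whole unit.

n = 9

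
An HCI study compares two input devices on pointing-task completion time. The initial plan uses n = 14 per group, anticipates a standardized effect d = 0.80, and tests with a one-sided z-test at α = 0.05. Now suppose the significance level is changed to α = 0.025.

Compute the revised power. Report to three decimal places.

δ = d·√(n/2) = 0.80 × √(14/2) = 2.1166 (unchanged). New critical value: z_{0.025} = 1.960.
Revised power = Φ(δ − 1.960) = Φ(0.157) = 0.5622.

Power ≈ 0.562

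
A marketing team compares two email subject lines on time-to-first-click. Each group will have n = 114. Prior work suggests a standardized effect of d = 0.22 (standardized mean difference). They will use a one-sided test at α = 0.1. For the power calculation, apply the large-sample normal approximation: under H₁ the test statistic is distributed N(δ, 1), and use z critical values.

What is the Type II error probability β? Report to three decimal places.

β ≈ 0.352

Noncentrality parameter: δ = d·√(n/2) = 0.22 × √(114/2) = 1.6610
One-sided α = 0.1 → critical value z_{0.1} = 1.282.
Power = Φ(δ − 1.282) = Φ(0.379) = 0.6478.
Type II error: β = 1 − power = 1 − 0.6478 = 0.3522.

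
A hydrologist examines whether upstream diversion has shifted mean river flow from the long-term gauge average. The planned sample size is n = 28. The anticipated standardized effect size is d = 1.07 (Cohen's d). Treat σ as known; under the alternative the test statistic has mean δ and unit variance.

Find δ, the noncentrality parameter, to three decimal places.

δ ≈ 5.662

δ = d·√n = 1.07 × √28 = 5.6619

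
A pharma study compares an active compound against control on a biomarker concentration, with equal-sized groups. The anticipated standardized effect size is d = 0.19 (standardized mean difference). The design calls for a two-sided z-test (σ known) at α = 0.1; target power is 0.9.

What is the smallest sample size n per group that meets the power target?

Set Φ(δ − 1.645) = 0.9; then δ − 1.645 = Φ⁻¹(0.9) = 1.282, giving δ = 2.926.
(The Φ(−δ − z_{α/2}) term is vanishingly small for δ > 0 and is dropped in the standard sample-size formula.)
δ = d·√(n/2) ⇒ n = 2(δ/d)² = 2 × (2.926 / 0.19)² = 474.45.
Rounding up, n = 475 per group.

n = 475 per group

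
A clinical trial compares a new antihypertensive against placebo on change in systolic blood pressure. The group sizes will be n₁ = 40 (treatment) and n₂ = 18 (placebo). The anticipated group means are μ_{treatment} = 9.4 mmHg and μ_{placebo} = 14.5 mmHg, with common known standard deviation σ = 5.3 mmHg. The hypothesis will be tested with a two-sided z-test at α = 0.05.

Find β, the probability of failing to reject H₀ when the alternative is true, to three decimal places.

β ≈ 0.076

Standardized effect: d = |μ_{treatment} − μ_{placebo}| / σ = |9.4 − 14.5| / 5.3 = 0.9623
Noncentrality parameter: δ = d / √(1/n₁ + 1/n₂) = 0.9623 / √(1/40 + 1/18) = 3.3904
Two-sided α = 0.05 → critical value z_{0.025} = 1.960.
Power = Φ(δ − 1.960) + Φ(−δ − 1.960) = Φ(1.430) + Φ(-5.350) = 0.9237 + 0.0000 = 0.9237.
Type II error: β = 1 − power = 1 − 0.9237 = 0.0763.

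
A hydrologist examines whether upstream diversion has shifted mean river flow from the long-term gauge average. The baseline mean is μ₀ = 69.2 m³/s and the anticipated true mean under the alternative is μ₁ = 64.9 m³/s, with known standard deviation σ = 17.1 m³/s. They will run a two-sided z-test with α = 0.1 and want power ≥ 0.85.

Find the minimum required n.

n = 114

Standardized effect: d = |μ₁ − μ₀| / σ = |64.9 − 69.2| / 17.1 = 0.2515
For power 0.85 need Φ(δ − z_{0.05}) = 0.85, so δ = z_{0.05} + z_{0.15} = 1.645 + 1.036 = 2.681.
(For δ > 0 the lower-tail rejection region contributes negligibly to power, so the one-term inversion is standard.)
δ = d·√n ⇒ n = (δ/d)² = (2.681 / 0.2515)² = 113.70.
Round up to the next whole unit.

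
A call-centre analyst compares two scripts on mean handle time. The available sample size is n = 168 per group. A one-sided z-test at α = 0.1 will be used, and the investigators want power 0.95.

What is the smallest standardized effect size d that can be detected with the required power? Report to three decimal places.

Required noncentrality: δ = z_{0.1} + z_{0.05} = 1.282 + 1.645 = 2.926.
δ = d·√(n/2) ⇒ d = δ/√(n/2) = 2.926/√(168/2) = 0.3193.

d ≈ 0.319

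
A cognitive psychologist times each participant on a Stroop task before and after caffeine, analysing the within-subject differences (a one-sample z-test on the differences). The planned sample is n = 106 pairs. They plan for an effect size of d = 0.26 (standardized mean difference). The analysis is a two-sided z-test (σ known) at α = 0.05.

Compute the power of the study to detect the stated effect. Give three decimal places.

Power ≈ 0.763

Noncentrality parameter: δ = d·√n = 0.26 × √106 = 2.6769
Two-sided α = 0.05 → critical value z_{0.025} = 1.960.
Power = Φ(δ − 1.960) + Φ(−δ − 1.960) = Φ(0.717) + Φ(-4.637) = 0.7633 + 0.0000 = 0.7633.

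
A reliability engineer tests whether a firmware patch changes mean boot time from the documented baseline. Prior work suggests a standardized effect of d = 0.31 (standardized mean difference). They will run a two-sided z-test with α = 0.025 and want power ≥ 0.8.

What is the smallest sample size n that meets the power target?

Set Φ(δ − 2.241) = 0.8; then δ − 2.241 = Φ⁻¹(0.8) = 0.842, giving δ = 3.083.
(For δ > 0 the lower-tail rejection region contributes negligibly to power, so the one-term inversion is standard.)
δ = d·√n ⇒ n = (δ/d)² = (3.083 / 0.31)² = 98.91.
Rounding up, n = 99.

n = 99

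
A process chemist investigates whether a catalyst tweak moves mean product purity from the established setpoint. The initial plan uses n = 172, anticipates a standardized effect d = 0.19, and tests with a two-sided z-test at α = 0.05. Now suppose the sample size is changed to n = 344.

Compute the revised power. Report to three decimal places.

With n = 344: δ = d·√n = 0.19 × √344 = 3.5240. Critical value z_{0.025} = 1.960.
Revised power = Φ(δ − 1.960) + Φ(−δ − 1.960) = Φ(1.564) + Φ(-5.484) = 0.9411 + 0.0000 = 0.9411.

Power ≈ 0.941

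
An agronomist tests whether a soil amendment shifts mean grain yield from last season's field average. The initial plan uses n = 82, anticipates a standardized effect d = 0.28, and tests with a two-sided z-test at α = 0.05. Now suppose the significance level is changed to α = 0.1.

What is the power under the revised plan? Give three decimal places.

Power ≈ 0.813

δ = d·√n = 0.28 × √82 = 2.5355 (unchanged). New critical value: z_{0.05} = 1.645.
Revised power = Φ(δ − 1.645) + Φ(−δ − 1.645) = Φ(0.891) + Φ(-4.180) = 0.8134 + 0.0000 = 0.8135.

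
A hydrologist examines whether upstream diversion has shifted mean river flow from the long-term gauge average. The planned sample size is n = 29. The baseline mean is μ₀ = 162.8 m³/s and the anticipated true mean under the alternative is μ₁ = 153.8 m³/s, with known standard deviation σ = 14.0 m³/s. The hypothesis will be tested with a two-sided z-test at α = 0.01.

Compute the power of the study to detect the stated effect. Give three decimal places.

Standardized effect: d = |μ₁ − μ₀| / σ = |153.8 − 162.8| / 14.0 = 0.6429
Noncentrality parameter: δ = d·√n = 0.6429 × √29 = 3.4619
Two-sided α = 0.01 → critical value z_{0.005} = 2.576.
Power = Φ(δ − 2.576) + Φ(−δ − 2.576) = Φ(0.886) + Φ(-6.038) = 0.8122 + 0.0000 = 0.8122.

Power ≈ 0.812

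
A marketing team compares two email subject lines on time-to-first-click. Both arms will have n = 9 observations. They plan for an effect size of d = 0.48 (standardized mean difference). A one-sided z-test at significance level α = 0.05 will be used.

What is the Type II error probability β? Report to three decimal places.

β ≈ 0.735

Noncentrality parameter: δ = d·√(n/2) = 0.48 × √(9/2) = 1.0182
One-sided α = 0.05 → critical value z_{0.05} = 1.645.
Power = Φ(δ − 1.645) = Φ(-0.627) = 0.2655.
Type II error: β = 1 − power = 1 − 0.2655 = 0.7345.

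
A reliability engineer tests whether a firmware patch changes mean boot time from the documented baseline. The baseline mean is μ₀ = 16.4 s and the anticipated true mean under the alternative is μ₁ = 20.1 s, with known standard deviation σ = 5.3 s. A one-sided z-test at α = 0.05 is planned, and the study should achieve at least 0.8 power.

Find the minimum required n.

n = 13

Standardized effect: d = |μ₁ − μ₀| / σ = |20.1 − 16.4| / 5.3 = 0.6981
For power 0.8 need Φ(δ − z_{0.05}) = 0.8, so δ = z_{0.05} + z_{0.20} = 1.645 + 0.842 = 2.486.
δ = d·√n ⇒ n = (δ/d)² = (2.486 / 0.6981)² = 12.69.
Rounding up, n = 13.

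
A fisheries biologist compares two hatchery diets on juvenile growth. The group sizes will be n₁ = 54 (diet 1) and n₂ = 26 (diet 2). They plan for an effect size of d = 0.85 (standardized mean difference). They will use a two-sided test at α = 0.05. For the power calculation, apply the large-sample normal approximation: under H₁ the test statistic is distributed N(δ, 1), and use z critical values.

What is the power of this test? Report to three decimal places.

Power ≈ 0.945

Noncentrality parameter: δ = d / √(1/n₁ + 1/n₂) = 0.85 / √(1/54 + 1/26) = 3.5609
Two-sided α = 0.05 → critical value z_{0.025} = 1.960.
Power = Φ(δ − 1.960) + Φ(−δ − 1.960) = Φ(1.601) + Φ(-5.521) = 0.9453 + 0.0000 = 0.9453.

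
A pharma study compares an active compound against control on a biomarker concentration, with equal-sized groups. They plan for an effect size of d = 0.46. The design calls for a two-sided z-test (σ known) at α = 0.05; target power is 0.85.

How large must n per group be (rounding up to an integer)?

Set Φ(δ − 1.960) = 0.85; then δ − 1.960 = Φ⁻¹(0.85) = 1.036, giving δ = 2.996.
(The Φ(−δ − z_{α/2}) term is vanishingly small for δ > 0 and is dropped in the standard sample-size formula.)
δ = d·√(n/2) ⇒ n = 2(δ/d)² = 2 × (2.996 / 0.46)² = 84.86.
Round up to the next whole unit.

n = 85 per group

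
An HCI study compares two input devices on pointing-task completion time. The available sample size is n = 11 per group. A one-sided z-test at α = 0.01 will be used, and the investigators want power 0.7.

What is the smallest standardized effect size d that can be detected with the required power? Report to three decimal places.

d ≈ 1.216

Need Φ(δ − 2.326) = 0.7, so δ = 2.326 + 0.524 = 2.851.
δ = d·√(n/2) ⇒ d = δ/√(n/2) = 2.851/√(11/2) = 1.2156.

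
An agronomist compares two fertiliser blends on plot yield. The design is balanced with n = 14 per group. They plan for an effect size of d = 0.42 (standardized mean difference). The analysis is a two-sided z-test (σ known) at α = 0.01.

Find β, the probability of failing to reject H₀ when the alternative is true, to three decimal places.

β ≈ 0.928

Noncentrality parameter: δ = d·√(n/2) = 0.42 × √(14/2) = 1.1112
Two-sided α = 0.01 → critical value z_{0.005} = 2.576.
Power = Φ(δ − 2.576) + Φ(−δ − 2.576) = Φ(-1.465) + Φ(-3.687) = 0.0715 + 0.0001 = 0.0716.
Type II error: β = 1 − power = 1 − 0.0716 = 0.9284.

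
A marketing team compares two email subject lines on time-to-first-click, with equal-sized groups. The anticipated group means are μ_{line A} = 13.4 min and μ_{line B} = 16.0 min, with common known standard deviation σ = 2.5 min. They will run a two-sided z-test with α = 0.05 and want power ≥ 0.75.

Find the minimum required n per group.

n = 13 per group

Standardized effect: d = |μ_{line A} − μ_{line B}| / σ = |13.4 − 16.0| / 2.5 = 1.0400
For power 0.75 need Φ(δ − z_{0.025}) = 0.75, so δ = z_{0.025} + z_{0.25} = 1.960 + 0.674 = 2.634.
(For δ > 0 the lower-tail rejection region contributes negligibly to power, so the one-term inversion is standard.)
δ = d·√(n/2) ⇒ n = 2(δ/d)² = 2 × (2.634 / 1.0400)² = 12.83.
Round up to the next whole unit.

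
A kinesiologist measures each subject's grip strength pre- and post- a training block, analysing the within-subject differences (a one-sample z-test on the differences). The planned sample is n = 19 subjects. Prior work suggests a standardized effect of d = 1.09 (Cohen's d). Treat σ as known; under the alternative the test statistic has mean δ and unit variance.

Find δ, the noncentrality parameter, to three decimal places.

δ ≈ 4.751

δ = d·√n = 1.09 × √19 = 4.7512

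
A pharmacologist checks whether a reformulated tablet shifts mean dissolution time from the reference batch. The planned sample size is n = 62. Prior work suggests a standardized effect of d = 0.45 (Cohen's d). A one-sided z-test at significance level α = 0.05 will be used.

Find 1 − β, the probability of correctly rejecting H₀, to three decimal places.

Noncentrality parameter: δ = d·√n = 0.45 × √62 = 3.5433
Critical value for a one-sided test at α = 0.05: z_α = 1.645.
Power = P(Z > 1.645 − δ) = Φ(1.898) = 0.9712.

Power ≈ 0.971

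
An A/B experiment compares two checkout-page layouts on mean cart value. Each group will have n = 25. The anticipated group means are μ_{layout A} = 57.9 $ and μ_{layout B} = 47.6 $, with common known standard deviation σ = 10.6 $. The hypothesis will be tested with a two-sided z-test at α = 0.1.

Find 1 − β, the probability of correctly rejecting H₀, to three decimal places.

Standardized effect: d = |μ_{layout A} − μ_{layout B}| / σ = |57.9 − 47.6| / 10.6 = 0.9717
Noncentrality parameter: δ = d·√(n/2) = 0.9717 × √(25/2) = 3.4355
Critical value for a two-sided test at α = 0.1: z_{α/2} = 1.645.
Power = Φ(δ − 1.645) + Φ(−δ − 1.645) = Φ(1.791) + Φ(-5.080) = 0.9633 + 0.0000 = 0.9633.

Power ≈ 0.963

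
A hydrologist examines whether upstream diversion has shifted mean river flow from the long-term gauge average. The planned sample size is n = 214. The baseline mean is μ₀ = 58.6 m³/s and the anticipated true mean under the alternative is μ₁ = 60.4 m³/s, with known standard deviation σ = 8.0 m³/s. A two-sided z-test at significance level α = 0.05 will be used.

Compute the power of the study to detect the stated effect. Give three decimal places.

Power ≈ 0.908

Standardized effect: d = |μ₁ − μ₀| / σ = |60.4 − 58.6| / 8.0 = 0.2250
Noncentrality parameter: δ = d·√n = 0.2250 × √214 = 3.2915
Two-sided α = 0.05 → critical value z_{0.025} = 1.960.
Power = Φ(δ − 1.960) + Φ(−δ − 1.960) = Φ(1.332) + Φ(-5.251) = 0.9085 + 0.0000 = 0.9085.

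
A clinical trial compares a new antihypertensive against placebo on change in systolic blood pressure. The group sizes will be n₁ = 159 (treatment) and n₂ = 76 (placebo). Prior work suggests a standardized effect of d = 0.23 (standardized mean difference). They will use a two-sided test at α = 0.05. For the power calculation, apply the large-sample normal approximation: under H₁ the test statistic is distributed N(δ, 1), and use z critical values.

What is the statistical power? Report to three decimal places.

Power ≈ 0.378

Noncentrality parameter: δ = d / √(1/n₁ + 1/n₂) = 0.23 / √(1/159 + 1/76) = 1.6493
Critical value for a two-sided test at α = 0.05: z_{α/2} = 1.960.
Power = Φ(δ − 1.960) + Φ(−δ − 1.960) = Φ(-0.311) + Φ(-3.609) = 0.3780 + 0.0002 = 0.3782.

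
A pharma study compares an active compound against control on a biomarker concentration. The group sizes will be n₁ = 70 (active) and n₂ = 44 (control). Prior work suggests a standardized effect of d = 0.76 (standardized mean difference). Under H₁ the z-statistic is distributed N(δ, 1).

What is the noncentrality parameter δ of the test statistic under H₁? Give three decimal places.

δ ≈ 3.950

δ = d / √(1/n₁ + 1/n₂) = 0.76 / √(1/70 + 1/44) = 3.9504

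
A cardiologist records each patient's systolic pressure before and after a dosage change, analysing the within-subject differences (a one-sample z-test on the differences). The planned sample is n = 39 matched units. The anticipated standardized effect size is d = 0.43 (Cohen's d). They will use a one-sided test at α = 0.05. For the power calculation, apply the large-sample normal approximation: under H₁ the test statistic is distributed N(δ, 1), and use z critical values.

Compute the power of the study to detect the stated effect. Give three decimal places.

Noncentrality parameter: δ = d·√n = 0.43 × √39 = 2.6853
One-sided α = 0.05 → critical value z_{0.05} = 1.645.
Power = P(Z > 1.645 − δ) = Φ(1.040) = 0.8509.

Power ≈ 0.851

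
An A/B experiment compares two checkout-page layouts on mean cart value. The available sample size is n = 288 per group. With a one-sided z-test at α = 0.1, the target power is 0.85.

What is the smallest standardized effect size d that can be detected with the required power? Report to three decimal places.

d ≈ 0.193

Need Φ(δ − 1.282) = 0.85, so δ = 1.282 + 1.036 = 2.318.
δ = d·√(n/2) ⇒ d = δ/√(n/2) = 2.318/√(288/2) = 0.1932.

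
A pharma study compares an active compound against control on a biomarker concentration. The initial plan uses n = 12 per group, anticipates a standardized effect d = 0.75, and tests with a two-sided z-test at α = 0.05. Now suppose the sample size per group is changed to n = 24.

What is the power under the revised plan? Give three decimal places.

Power ≈ 0.738

With n = 24 per group: δ = d·√(n/2) = 0.75 × √(24/2) = 2.5981. Critical value z_{0.025} = 1.960.
Revised power = Φ(δ − 1.960) + Φ(−δ − 1.960) = Φ(0.638) + Φ(-4.558) = 0.7383 + 0.0000 = 0.7383.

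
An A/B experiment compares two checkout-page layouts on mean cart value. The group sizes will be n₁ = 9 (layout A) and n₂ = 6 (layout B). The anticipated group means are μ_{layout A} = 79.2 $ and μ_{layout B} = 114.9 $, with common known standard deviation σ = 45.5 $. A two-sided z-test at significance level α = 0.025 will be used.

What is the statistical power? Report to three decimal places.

Standardized effect: d = |μ_{layout A} − μ_{layout B}| / σ = |79.2 − 114.9| / 45.5 = 0.7846
Noncentrality parameter: δ = d / √(1/n₁ + 1/n₂) = 0.7846 / √(1/9 + 1/6) = 1.4887
Two-sided α = 0.025 → critical value z_{0.0125} = 2.241.
Power = Φ(δ − 2.241) + Φ(−δ − 2.241) = Φ(-0.753) + Φ(-3.730) = 0.2258 + 0.0001 = 0.2259.

Power ≈ 0.226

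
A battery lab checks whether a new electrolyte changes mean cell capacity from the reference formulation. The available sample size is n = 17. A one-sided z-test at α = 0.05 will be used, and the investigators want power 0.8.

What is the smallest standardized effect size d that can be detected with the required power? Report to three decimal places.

d ≈ 0.603

Required noncentrality: δ = z_{0.05} + z_{0.20} = 1.645 + 0.842 = 2.486.
δ = d·√n ⇒ d = δ/√n = 2.486/√17 = 0.6031.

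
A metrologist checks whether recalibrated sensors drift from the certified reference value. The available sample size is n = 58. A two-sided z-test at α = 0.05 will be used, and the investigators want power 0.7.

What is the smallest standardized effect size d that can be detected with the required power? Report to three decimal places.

Need Φ(δ − 1.960) = 0.7, so δ = 1.960 + 0.524 = 2.484.
(Lower-tail contribution to power is negligible for δ > 0.)
δ = d·√n ⇒ d = δ/√n = 2.484/√58 = 0.3262.

d ≈ 0.326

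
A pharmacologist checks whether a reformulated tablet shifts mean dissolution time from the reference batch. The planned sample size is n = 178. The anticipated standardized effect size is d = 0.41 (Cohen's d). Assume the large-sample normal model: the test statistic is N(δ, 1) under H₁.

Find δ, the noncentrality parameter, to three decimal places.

δ = d·√n = 0.41 × √178 = 5.4701

δ ≈ 5.470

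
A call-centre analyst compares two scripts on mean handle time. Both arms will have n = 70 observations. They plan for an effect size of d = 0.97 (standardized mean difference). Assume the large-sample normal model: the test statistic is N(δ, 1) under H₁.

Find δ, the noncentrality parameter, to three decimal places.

The noncentrality parameter scales effect size by the design's sample-size factor: δ = d·√(n/2) = 0.97 × √(70/2) = 5.7386

δ ≈ 5.739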